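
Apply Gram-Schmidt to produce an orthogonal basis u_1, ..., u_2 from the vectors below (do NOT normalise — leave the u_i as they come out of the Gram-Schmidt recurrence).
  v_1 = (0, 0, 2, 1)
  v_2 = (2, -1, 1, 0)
Orthogonal basis:
  u_1 = (0, 0, 2, 1)
  u_2 = (2, -1, 1/5, -2/5)

Apply the Gram-Schmidt recurrence
  u_1 = v_1
  u_i = v_i − Σ_{j<i} ((v_i · u_j) / (u_j · u_j)) · u_j.

Step by step this gives:
  u_1 = (0, 0, 2, 1)
  u_2 = (2, -1, 1/5, -2/5)

Orthogonality check:
  u_2 · u_1 = 0 (should be 0)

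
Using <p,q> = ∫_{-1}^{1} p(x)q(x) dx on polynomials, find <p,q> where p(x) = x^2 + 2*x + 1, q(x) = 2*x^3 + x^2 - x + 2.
<p,q> = 20/3

Expand the product: p(x)·q(x) = 2*x^5 + 5*x^4 + 3*x^3 + x^2 + 3*x + 2.
∫_{-1}^{1} of each monomial x^k gives [2/(k+1) if k even, 0 if k odd]. Integrating term-by-term (or equivalently evaluating the antiderivative F(x) = x^6/3 + x^5 + 3*x^4/4 + x^3/3 + 3*x^2/2 + 2*x at the endpoints):
  F(1) − F(−1) = 71/12 − (-3/4) = 20/3.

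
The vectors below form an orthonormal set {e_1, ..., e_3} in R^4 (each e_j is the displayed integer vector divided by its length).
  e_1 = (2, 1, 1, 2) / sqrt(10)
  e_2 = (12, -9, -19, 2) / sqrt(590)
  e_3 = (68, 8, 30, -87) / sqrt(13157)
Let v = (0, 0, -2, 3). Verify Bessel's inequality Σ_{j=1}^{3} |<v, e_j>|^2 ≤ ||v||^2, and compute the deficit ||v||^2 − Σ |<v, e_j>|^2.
Σ |<v, e_j>|^2 = 2835/223; ||v||^2 = 13; deficit = 64/223

Write each e_j = u_j / sqrt(<u_j, u_j>) where u_j is the displayed integer vector. Then <v, e_j> = <v, u_j> / sqrt(<u_j, u_j>), so |<v, e_j>|^2 = <v, u_j>^2 / <u_j, u_j>.
Coefficients: <v, e_1> = 4/sqrt(10), <v, e_2> = 44/sqrt(590), <v, e_3> = -321/sqrt(13157).
Square and sum: Σ |<v, e_j>|^2 = 2835/223.
Compute ||v||^2 = v·v = 13.
Deficit = 13 − 2835/223 = 64/223 ≥ 0, confirming Bessel's inequality. (The deficit equals ||v − Σ <v,e_j> e_j||^2, the squared distance from v to span{e_j}.)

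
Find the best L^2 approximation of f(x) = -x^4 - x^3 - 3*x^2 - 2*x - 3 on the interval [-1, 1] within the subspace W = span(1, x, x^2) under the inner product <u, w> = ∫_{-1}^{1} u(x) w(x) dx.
g(x) = -27*x^2/7 - 13*x/5 - 102/35

The best approximation g ∈ W is the orthogonal projection of f onto W. Writing g = a_0 + a_1 x + a_2 x^2, the coefficients solve the normal equations G · a = b where
  G_{ij} = <φ_i, φ_j> and b_i = <f, φ_i>, with φ_0 = 1, φ_1 = x, φ_2 = x^2.
G =
  [2, 0, 2/3]
  [0, 2/3, 0]
  [2/3, 0, 2/5],
b = (-42/5, -26/15, -122/35).
Solving gives a_0 = -102/35, a_1 = -13/5, a_2 = -27/7, so
  g(x) = -27*x^2/7 - 13*x/5 - 102/35.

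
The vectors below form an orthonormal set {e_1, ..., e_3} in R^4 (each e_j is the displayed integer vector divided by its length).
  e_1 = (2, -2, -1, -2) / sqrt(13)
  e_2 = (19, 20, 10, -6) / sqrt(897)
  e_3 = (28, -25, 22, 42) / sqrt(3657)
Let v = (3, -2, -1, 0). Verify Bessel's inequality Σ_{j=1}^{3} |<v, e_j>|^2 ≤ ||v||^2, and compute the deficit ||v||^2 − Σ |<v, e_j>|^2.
Σ |<v, e_j>|^2 = 678/53; ||v||^2 = 14; deficit = 64/53

Write each e_j = u_j / sqrt(<u_j, u_j>) where u_j is the displayed integer vector. Then <v, e_j> = <v, u_j> / sqrt(<u_j, u_j>), so |<v, e_j>|^2 = <v, u_j>^2 / <u_j, u_j>.
Coefficients: <v, e_1> = 11/sqrt(13), <v, e_2> = 7/sqrt(897), <v, e_3> = 112/sqrt(3657).
Square and sum: Σ |<v, e_j>|^2 = 678/53.
Compute ||v||^2 = v·v = 14.
Deficit = 14 − 678/53 = 64/53 ≥ 0, confirming Bessel's inequality. (The deficit equals ||v − Σ <v,e_j> e_j||^2, the squared distance from v to span{e_j}.)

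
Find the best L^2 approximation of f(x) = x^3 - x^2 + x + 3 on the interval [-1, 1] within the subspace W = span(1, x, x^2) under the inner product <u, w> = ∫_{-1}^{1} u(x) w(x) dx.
g(x) = -x^2 + 8*x/5 + 3

The best approximation g ∈ W is the orthogonal projection of f onto W. Writing g = a_0 + a_1 x + a_2 x^2, the coefficients solve the normal equations G · a = b where
  G_{ij} = <φ_i, φ_j> and b_i = <f, φ_i>, with φ_0 = 1, φ_1 = x, φ_2 = x^2.
G =
  [2, 0, 2/3]
  [0, 2/3, 0]
  [2/3, 0, 2/5],
b = (16/3, 16/15, 8/5).
Solving gives a_0 = 3, a_1 = 8/5, a_2 = -1, so
  g(x) = -x^2 + 8*x/5 + 3.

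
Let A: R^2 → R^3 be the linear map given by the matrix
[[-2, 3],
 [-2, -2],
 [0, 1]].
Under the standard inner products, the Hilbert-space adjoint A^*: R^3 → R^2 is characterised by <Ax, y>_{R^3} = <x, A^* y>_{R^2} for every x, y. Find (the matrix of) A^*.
A^* = A^T =
[[-2, -2, 0],
 [3, -2, 1]]

For real matrices with standard dot products, the defining identity <Ax, y> = <x, A^* y> gives (Ax)^T y = x^T (A^*) y, i.e. x^T A^T y = x^T (A^*) y. Since this holds for all x, y, we must have A^* = A^T. Therefore
A^* =
[[-2, -2, 0],
 [3, -2, 1]].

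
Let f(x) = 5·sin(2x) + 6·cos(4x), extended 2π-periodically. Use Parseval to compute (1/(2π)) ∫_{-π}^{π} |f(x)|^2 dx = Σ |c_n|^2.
Σ |c_n|^2 = 61/2

Expand |f|^2 and use orthogonality of {sin(nx), cos(mx)} on [-π, π]:
  ∫_{-π}^{π} sin(nx)^2 dx = π, ∫ cos(mx)^2 dx = π, and cross terms integrate to 0.
So ∫_{-π}^{π} f(x)^2 dx = 5^2 · π + 6^2 · π = (25 + 36)π.
Divide by 2π: (25 + 36)/2 = 61/2.
By Parseval, this equals Σ |c_n|^2.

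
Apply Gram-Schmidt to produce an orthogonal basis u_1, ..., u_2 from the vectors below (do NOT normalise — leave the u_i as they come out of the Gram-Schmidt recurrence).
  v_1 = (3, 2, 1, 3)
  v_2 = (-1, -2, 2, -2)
Orthogonal basis:
  u_1 = (3, 2, 1, 3)
  u_2 = (10/23, -24/23, 57/23, -13/23)

Apply the Gram-Schmidt recurrence
  u_1 = v_1
  u_i = v_i − Σ_{j<i} ((v_i · u_j) / (u_j · u_j)) · u_j.

Step by step this gives:
  u_1 = (3, 2, 1, 3)
  u_2 = (10/23, -24/23, 57/23, -13/23)

Orthogonality check:
  u_2 · u_1 = 0 (should be 0)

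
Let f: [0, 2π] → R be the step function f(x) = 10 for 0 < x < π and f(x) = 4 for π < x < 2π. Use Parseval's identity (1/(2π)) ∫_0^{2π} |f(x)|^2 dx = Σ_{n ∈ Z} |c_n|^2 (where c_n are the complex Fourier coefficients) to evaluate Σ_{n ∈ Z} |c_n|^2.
Σ |c_n|^2 = 58

Parseval equates the L^2 energy of f (normalised by 1/(2π)) with the ℓ^2 sum of its Fourier coefficients: (1/(2π)) ∫_0^{2π} |f|^2 = Σ |c_n|^2.
Compute the left side: (1/(2π)) [∫_0^π 10^2 dx + ∫_π^{2π} 4^2 dx] = (1/(2π)) · (100π + 16π) = (100 + 16)/2 = 58.
So Σ_{n ∈ Z} |c_n|^2 = 58.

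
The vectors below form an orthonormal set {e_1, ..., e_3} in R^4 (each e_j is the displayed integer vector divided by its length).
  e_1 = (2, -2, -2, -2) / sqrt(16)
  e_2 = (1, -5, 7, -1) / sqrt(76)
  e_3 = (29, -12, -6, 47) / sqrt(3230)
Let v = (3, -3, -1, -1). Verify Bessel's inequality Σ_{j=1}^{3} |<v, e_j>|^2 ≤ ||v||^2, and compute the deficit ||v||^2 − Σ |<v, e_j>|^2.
Σ |<v, e_j>|^2 = 1698/85; ||v||^2 = 20; deficit = 2/85

Write each e_j = u_j / sqrt(<u_j, u_j>) where u_j is the displayed integer vector. Then <v, e_j> = <v, u_j> / sqrt(<u_j, u_j>), so |<v, e_j>|^2 = <v, u_j>^2 / <u_j, u_j>.
Coefficients: <v, e_1> = 16/sqrt(16), <v, e_2> = 12/sqrt(76), <v, e_3> = 82/sqrt(3230).
Square and sum: Σ |<v, e_j>|^2 = 1698/85.
Compute ||v||^2 = v·v = 20.
Deficit = 20 − 1698/85 = 2/85 ≥ 0, confirming Bessel's inequality. (The deficit equals ||v − Σ <v,e_j> e_j||^2, the squared distance from v to span{e_j}.)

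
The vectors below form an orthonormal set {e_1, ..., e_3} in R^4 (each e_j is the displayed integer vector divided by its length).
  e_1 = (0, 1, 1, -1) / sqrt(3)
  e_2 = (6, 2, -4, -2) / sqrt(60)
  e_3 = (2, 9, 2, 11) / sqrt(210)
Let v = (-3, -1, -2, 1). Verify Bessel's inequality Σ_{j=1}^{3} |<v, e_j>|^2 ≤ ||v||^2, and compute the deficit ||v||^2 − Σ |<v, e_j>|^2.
Σ |<v, e_j>|^2 = 187/21; ||v||^2 = 15; deficit = 128/21

Write each e_j = u_j / sqrt(<u_j, u_j>) where u_j is the displayed integer vector. Then <v, e_j> = <v, u_j> / sqrt(<u_j, u_j>), so |<v, e_j>|^2 = <v, u_j>^2 / <u_j, u_j>.
Coefficients: <v, e_1> = -4/sqrt(3), <v, e_2> = -14/sqrt(60), <v, e_3> = -8/sqrt(210).
Square and sum: Σ |<v, e_j>|^2 = 187/21.
Compute ||v||^2 = v·v = 15.
Deficit = 15 − 187/21 = 128/21 ≥ 0, confirming Bessel's inequality. (The deficit equals ||v − Σ <v,e_j> e_j||^2, the squared distance from v to span{e_j}.)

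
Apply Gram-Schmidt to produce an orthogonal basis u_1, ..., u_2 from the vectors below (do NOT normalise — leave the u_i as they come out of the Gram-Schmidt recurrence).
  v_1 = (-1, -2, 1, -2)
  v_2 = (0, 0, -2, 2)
Orthogonal basis:
  u_1 = (-1, -2, 1, -2)
  u_2 = (-3/5, -6/5, -7/5, 4/5)

Apply the Gram-Schmidt recurrence
  u_1 = v_1
  u_i = v_i − Σ_{j<i} ((v_i · u_j) / (u_j · u_j)) · u_j.

Step by step this gives:
  u_1 = (-1, -2, 1, -2)
  u_2 = (-3/5, -6/5, -7/5, 4/5)

Orthogonality check:
  u_2 · u_1 = 0 (should be 0)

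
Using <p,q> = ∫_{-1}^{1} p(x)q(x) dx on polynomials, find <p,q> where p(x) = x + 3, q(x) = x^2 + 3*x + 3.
<p,q> = 22

Expand the product: p(x)·q(x) = x^3 + 6*x^2 + 12*x + 9.
∫_{-1}^{1} of each monomial x^k gives [2/(k+1) if k even, 0 if k odd]. Integrating term-by-term (or equivalently evaluating the antiderivative F(x) = x^4/4 + 2*x^3 + 6*x^2 + 9*x at the endpoints):
  F(1) − F(−1) = 69/4 − (-19/4) = 22.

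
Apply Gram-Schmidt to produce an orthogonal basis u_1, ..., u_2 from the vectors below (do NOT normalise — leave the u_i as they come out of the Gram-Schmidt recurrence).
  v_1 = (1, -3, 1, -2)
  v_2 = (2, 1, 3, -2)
Orthogonal basis:
  u_1 = (1, -3, 1, -2)
  u_2 = (8/5, 11/5, 13/5, -6/5)

Apply the Gram-Schmidt recurrence
  u_1 = v_1
  u_i = v_i − Σ_{j<i} ((v_i · u_j) / (u_j · u_j)) · u_j.

Step by step this gives:
  u_1 = (1, -3, 1, -2)
  u_2 = (8/5, 11/5, 13/5, -6/5)

Orthogonality check:
  u_2 · u_1 = 0 (should be 0)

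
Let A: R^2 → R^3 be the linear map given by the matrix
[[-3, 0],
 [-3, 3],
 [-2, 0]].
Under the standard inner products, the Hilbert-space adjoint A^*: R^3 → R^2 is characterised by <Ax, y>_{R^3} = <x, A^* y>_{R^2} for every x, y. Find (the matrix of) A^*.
A^* = A^T =
[[-3, -3, -2],
 [0, 3, 0]]

For real matrices with standard dot products, the defining identity <Ax, y> = <x, A^* y> gives (Ax)^T y = x^T (A^*) y, i.e. x^T A^T y = x^T (A^*) y. Since this holds for all x, y, we must have A^* = A^T. Therefore
A^* =
[[-3, -3, -2],
 [0, 3, 0]].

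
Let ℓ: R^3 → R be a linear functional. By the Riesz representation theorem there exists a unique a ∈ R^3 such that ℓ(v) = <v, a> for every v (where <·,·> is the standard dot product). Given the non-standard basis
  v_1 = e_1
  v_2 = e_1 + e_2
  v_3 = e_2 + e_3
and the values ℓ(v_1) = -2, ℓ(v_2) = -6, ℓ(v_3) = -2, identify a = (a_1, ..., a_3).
a = (-2, -4, 2)

Write a = (a_1, ..., a_3) in the standard basis. For each basis vector v_i, ℓ(v_i) = <v_i, a> is a linear equation in the a_j's. Collect the n equations into a matrix system V a = ℓ, where row i of V is v_i (expressed in the standard basis). Since V is invertible (lower-triangular with 1s on the diagonal, up to permutation), solve by back-substitution:
  V =
[[1, 0, 0],
 [1, 1, 0],
 [0, 1, 1]]
  V a = (-2, -6, -2)
Solving gives a = (-2, -4, 2).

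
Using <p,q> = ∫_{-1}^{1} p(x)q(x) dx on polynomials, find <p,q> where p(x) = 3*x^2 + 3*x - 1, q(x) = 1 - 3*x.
<p,q> = -6

Expand the product: p(x)·q(x) = -9*x^3 - 6*x^2 + 6*x - 1.
∫_{-1}^{1} of each monomial x^k gives [2/(k+1) if k even, 0 if k odd]. Integrating term-by-term (or equivalently evaluating the antiderivative F(x) = -9*x^4/4 - 2*x^3 + 3*x^2 - x at the endpoints):
  F(1) − F(−1) = -9/4 − (15/4) = -6.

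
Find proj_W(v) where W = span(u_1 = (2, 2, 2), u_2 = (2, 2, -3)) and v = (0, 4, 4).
proj_W(v) = (2, 2, 4)

Set up U = [u_1 | ... | u_2] ∈ R^(3×2). The projector onto W = col(U) is P = U (U^T U)^(-1) U^T.
Compute U^T U =
  [12, 2]
  [2, 17],
and U^T v = (16, -4).
Solve U^T U · c = U^T v for the coefficients: c = (7/5, -2/5). The projection is proj_W(v) = U c.
Check: (v - proj_W(v)) · u_1 = 0  (should be 0).
Check: (v - proj_W(v)) · u_2 = 0  (should be 0).
Result: proj_W(v) = (2, 2, 4).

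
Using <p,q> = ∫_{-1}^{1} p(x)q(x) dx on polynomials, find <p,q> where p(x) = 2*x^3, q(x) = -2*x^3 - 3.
<p,q> = -8/7

Expand the product: p(x)·q(x) = -4*x^6 - 6*x^3.
∫_{-1}^{1} of each monomial x^k gives [2/(k+1) if k even, 0 if k odd]. Integrating term-by-term (or equivalently evaluating the antiderivative F(x) = -4*x^7/7 - 3*x^4/2 at the endpoints):
  F(1) − F(−1) = -29/14 − (-13/14) = -8/7.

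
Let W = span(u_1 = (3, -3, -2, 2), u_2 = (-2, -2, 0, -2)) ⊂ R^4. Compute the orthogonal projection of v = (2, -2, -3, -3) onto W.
proj_W(v) = (12/37, -114/37, -42/37, -9/37)

Set up U = [u_1 | ... | u_2] ∈ R^(4×2). The projector onto W = col(U) is P = U (U^T U)^(-1) U^T.
Compute U^T U =
  [26, -4]
  [-4, 12],
and U^T v = (12, 6).
Solve U^T U · c = U^T v for the coefficients: c = (21/37, 51/74). The projection is proj_W(v) = U c.
Check: (v - proj_W(v)) · u_1 = 0  (should be 0).
Check: (v - proj_W(v)) · u_2 = 0  (should be 0).
Result: proj_W(v) = (12/37, -114/37, -42/37, -9/37).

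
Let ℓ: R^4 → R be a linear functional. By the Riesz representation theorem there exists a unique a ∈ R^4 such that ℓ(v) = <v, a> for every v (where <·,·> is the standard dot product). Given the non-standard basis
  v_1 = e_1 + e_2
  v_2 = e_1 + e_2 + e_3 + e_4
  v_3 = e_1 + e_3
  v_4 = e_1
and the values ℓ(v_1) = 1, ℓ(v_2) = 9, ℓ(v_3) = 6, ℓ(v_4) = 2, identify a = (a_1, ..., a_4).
a = (2, -1, 4, 4)

Write a = (a_1, ..., a_4) in the standard basis. For each basis vector v_i, ℓ(v_i) = <v_i, a> is a linear equation in the a_j's. Collect the n equations into a matrix system V a = ℓ, where row i of V is v_i (expressed in the standard basis). Since V is invertible (lower-triangular with 1s on the diagonal, up to permutation), solve by back-substitution:
  V =
[[1, 1, 0, 0],
 [1, 1, 1, 1],
 [1, 0, 1, 0],
 [1, 0, 0, 0]]
  V a = (1, 9, 6, 2)
Solving gives a = (2, -1, 4, 4).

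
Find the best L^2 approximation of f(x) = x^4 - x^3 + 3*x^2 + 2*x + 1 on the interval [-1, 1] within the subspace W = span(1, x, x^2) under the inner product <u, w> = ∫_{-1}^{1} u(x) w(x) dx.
g(x) = 27*x^2/7 + 7*x/5 + 32/35

The best approximation g ∈ W is the orthogonal projection of f onto W. Writing g = a_0 + a_1 x + a_2 x^2, the coefficients solve the normal equations G · a = b where
  G_{ij} = <φ_i, φ_j> and b_i = <f, φ_i>, with φ_0 = 1, φ_1 = x, φ_2 = x^2.
G =
  [2, 0, 2/3]
  [0, 2/3, 0]
  [2/3, 0, 2/5],
b = (22/5, 14/15, 226/105).
Solving gives a_0 = 32/35, a_1 = 7/5, a_2 = 27/7, so
  g(x) = 27*x^2/7 + 7*x/5 + 32/35.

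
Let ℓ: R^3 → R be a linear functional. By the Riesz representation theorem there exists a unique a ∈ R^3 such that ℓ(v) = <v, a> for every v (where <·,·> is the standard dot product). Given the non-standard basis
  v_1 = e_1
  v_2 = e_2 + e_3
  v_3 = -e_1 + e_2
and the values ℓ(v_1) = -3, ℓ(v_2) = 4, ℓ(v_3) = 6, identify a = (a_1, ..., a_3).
a = (-3, 3, 1)

Write a = (a_1, ..., a_3) in the standard basis. For each basis vector v_i, ℓ(v_i) = <v_i, a> is a linear equation in the a_j's. Collect the n equations into a matrix system V a = ℓ, where row i of V is v_i (expressed in the standard basis). Since V is invertible (lower-triangular with 1s on the diagonal, up to permutation), solve by back-substitution:
  V =
[[1, 0, 0],
 [0, 1, 1],
 [-1, 1, 0]]
  V a = (-3, 4, 6)
Solving gives a = (-3, 3, 1).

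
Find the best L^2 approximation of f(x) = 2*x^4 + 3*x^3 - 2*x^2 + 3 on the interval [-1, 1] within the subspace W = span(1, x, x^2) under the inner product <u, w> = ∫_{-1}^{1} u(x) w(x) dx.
g(x) = -2*x^2/7 + 9*x/5 + 99/35

The best approximation g ∈ W is the orthogonal projection of f onto W. Writing g = a_0 + a_1 x + a_2 x^2, the coefficients solve the normal equations G · a = b where
  G_{ij} = <φ_i, φ_j> and b_i = <f, φ_i>, with φ_0 = 1, φ_1 = x, φ_2 = x^2.
G =
  [2, 0, 2/3]
  [0, 2/3, 0]
  [2/3, 0, 2/5],
b = (82/15, 6/5, 62/35).
Solving gives a_0 = 99/35, a_1 = 9/5, a_2 = -2/7, so
  g(x) = -2*x^2/7 + 9*x/5 + 99/35.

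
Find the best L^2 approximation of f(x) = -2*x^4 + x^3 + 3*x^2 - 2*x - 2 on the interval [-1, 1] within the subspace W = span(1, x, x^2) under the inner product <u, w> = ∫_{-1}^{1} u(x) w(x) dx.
g(x) = 9*x^2/7 - 7*x/5 - 64/35

The best approximation g ∈ W is the orthogonal projection of f onto W. Writing g = a_0 + a_1 x + a_2 x^2, the coefficients solve the normal equations G · a = b where
  G_{ij} = <φ_i, φ_j> and b_i = <f, φ_i>, with φ_0 = 1, φ_1 = x, φ_2 = x^2.
G =
  [2, 0, 2/3]
  [0, 2/3, 0]
  [2/3, 0, 2/5],
b = (-14/5, -14/15, -74/105).
Solving gives a_0 = -64/35, a_1 = -7/5, a_2 = 9/7, so
  g(x) = 9*x^2/7 - 7*x/5 - 64/35.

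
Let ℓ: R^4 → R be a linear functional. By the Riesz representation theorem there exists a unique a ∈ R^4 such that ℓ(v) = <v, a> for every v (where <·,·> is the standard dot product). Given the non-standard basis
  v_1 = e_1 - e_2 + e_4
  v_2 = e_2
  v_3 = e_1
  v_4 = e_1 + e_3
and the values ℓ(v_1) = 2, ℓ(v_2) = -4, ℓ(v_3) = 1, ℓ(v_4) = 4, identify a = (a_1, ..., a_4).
a = (1, -4, 3, -3)

Write a = (a_1, ..., a_4) in the standard basis. For each basis vector v_i, ℓ(v_i) = <v_i, a> is a linear equation in the a_j's. Collect the n equations into a matrix system V a = ℓ, where row i of V is v_i (expressed in the standard basis). Since V is invertible (lower-triangular with 1s on the diagonal, up to permutation), solve by back-substitution:
  V =
[[1, -1, 0, 1],
 [0, 1, 0, 0],
 [1, 0, 0, 0],
 [1, 0, 1, 0]]
  V a = (2, -4, 1, 4)
Solving gives a = (1, -4, 3, -3).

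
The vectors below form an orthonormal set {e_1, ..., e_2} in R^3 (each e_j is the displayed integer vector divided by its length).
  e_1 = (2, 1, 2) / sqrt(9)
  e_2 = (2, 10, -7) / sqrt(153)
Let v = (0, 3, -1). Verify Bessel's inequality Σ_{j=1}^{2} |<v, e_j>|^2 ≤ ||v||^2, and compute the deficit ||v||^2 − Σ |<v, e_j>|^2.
Σ |<v, e_j>|^2 = 154/17; ||v||^2 = 10; deficit = 16/17

Write each e_j = u_j / sqrt(<u_j, u_j>) where u_j is the displayed integer vector. Then <v, e_j> = <v, u_j> / sqrt(<u_j, u_j>), so |<v, e_j>|^2 = <v, u_j>^2 / <u_j, u_j>.
Coefficients: <v, e_1> = 1/sqrt(9), <v, e_2> = 37/sqrt(153).
Square and sum: Σ |<v, e_j>|^2 = 154/17.
Compute ||v||^2 = v·v = 10.
Deficit = 10 − 154/17 = 16/17 ≥ 0, confirming Bessel's inequality. (The deficit equals ||v − Σ <v,e_j> e_j||^2, the squared distance from v to span{e_j}.)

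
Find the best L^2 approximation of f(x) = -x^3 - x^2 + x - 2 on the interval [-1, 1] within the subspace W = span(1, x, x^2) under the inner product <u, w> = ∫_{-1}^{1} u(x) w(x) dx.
g(x) = -x^2 + 2*x/5 - 2

The best approximation g ∈ W is the orthogonal projection of f onto W. Writing g = a_0 + a_1 x + a_2 x^2, the coefficients solve the normal equations G · a = b where
  G_{ij} = <φ_i, φ_j> and b_i = <f, φ_i>, with φ_0 = 1, φ_1 = x, φ_2 = x^2.
G =
  [2, 0, 2/3]
  [0, 2/3, 0]
  [2/3, 0, 2/5],
b = (-14/3, 4/15, -26/15).
Solving gives a_0 = -2, a_1 = 2/5, a_2 = -1, so
  g(x) = -x^2 + 2*x/5 - 2.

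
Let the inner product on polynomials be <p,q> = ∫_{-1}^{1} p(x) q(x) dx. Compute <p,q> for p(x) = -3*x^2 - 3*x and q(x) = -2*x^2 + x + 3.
<p,q> = -28/5

Expand the product: p(x)·q(x) = 6*x^4 + 3*x^3 - 12*x^2 - 9*x.
∫_{-1}^{1} of each monomial x^k gives [2/(k+1) if k even, 0 if k odd]. Integrating term-by-term (or equivalently evaluating the antiderivative F(x) = 6*x^5/5 + 3*x^4/4 - 4*x^3 - 9*x^2/2 at the endpoints):
  F(1) − F(−1) = -131/20 − (-19/20) = -28/5.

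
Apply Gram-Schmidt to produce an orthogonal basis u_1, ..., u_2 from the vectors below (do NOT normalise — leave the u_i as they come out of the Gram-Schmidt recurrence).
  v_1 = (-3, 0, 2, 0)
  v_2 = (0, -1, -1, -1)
Orthogonal basis:
  u_1 = (-3, 0, 2, 0)
  u_2 = (-6/13, -1, -9/13, -1)

Apply the Gram-Schmidt recurrence
  u_1 = v_1
  u_i = v_i − Σ_{j<i} ((v_i · u_j) / (u_j · u_j)) · u_j.

Step by step this gives:
  u_1 = (-3, 0, 2, 0)
  u_2 = (-6/13, -1, -9/13, -1)

Orthogonality check:
  u_2 · u_1 = 0 (should be 0)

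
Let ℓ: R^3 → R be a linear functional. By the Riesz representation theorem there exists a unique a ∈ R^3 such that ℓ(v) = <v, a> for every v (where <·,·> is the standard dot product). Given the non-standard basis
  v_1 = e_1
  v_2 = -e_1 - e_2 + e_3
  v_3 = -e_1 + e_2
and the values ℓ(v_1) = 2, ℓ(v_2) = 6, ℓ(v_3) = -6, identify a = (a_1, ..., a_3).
a = (2, -4, 4)

Write a = (a_1, ..., a_3) in the standard basis. For each basis vector v_i, ℓ(v_i) = <v_i, a> is a linear equation in the a_j's. Collect the n equations into a matrix system V a = ℓ, where row i of V is v_i (expressed in the standard basis). Since V is invertible (lower-triangular with 1s on the diagonal, up to permutation), solve by back-substitution:
  V =
[[1, 0, 0],
 [-1, -1, 1],
 [-1, 1, 0]]
  V a = (2, 6, -6)
Solving gives a = (2, -4, 4).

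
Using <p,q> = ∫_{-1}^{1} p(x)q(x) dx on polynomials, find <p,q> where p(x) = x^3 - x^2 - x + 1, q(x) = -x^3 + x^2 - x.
<p,q> = 68/105

Expand the product: p(x)·q(x) = -x^6 + 2*x^5 - x^4 - x^3 + 2*x^2 - x.
∫_{-1}^{1} of each monomial x^k gives [2/(k+1) if k even, 0 if k odd]. Integrating term-by-term (or equivalently evaluating the antiderivative F(x) = -x^7/7 + x^6/3 - x^5/5 - x^4/4 + 2*x^3/3 - x^2/2 at the endpoints):
  F(1) − F(−1) = -13/140 − (-311/420) = 68/105.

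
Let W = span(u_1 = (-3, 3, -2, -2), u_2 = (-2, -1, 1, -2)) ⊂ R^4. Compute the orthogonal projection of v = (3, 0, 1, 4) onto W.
proj_W(v) = (861/235, -132/235, 7/235, 736/235)

Set up U = [u_1 | ... | u_2] ∈ R^(4×2). The projector onto W = col(U) is P = U (U^T U)^(-1) U^T.
Compute U^T U =
  [26, 5]
  [5, 10],
and U^T v = (-19, -13).
Solve U^T U · c = U^T v for the coefficients: c = (-25/47, -243/235). The projection is proj_W(v) = U c.
Check: (v - proj_W(v)) · u_1 = 0  (should be 0).
Check: (v - proj_W(v)) · u_2 = 0  (should be 0).
Result: proj_W(v) = (861/235, -132/235, 7/235, 736/235).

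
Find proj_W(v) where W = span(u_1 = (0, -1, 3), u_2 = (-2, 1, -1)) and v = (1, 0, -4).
proj_W(v) = (14/11, 9/11, -41/11)

Set up U = [u_1 | ... | u_2] ∈ R^(3×2). The projector onto W = col(U) is P = U (U^T U)^(-1) U^T.
Compute U^T U =
  [10, -4]
  [-4, 6],
and U^T v = (-12, 2).
Solve U^T U · c = U^T v for the coefficients: c = (-16/11, -7/11). The projection is proj_W(v) = U c.
Check: (v - proj_W(v)) · u_1 = 0  (should be 0).
Check: (v - proj_W(v)) · u_2 = 0  (should be 0).
Result: proj_W(v) = (14/11, 9/11, -41/11).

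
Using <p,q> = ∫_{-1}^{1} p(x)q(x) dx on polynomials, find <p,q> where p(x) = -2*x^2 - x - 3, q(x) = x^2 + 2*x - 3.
<p,q> = 268/15

Expand the product: p(x)·q(x) = -2*x^4 - 5*x^3 + x^2 - 3*x + 9.
∫_{-1}^{1} of each monomial x^k gives [2/(k+1) if k even, 0 if k odd]. Integrating term-by-term (or equivalently evaluating the antiderivative F(x) = -2*x^5/5 - 5*x^4/4 + x^3/3 - 3*x^2/2 + 9*x at the endpoints):
  F(1) − F(−1) = 371/60 − (-701/60) = 268/15.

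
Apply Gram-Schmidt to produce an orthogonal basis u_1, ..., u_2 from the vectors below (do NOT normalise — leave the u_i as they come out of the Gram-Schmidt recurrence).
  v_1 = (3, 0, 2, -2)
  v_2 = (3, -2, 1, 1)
Orthogonal basis:
  u_1 = (3, 0, 2, -2)
  u_2 = (24/17, -2, -1/17, 35/17)

Apply the Gram-Schmidt recurrence
  u_1 = v_1
  u_i = v_i − Σ_{j<i} ((v_i · u_j) / (u_j · u_j)) · u_j.

Step by step this gives:
  u_1 = (3, 0, 2, -2)
  u_2 = (24/17, -2, -1/17, 35/17)

Orthogonality check:
  u_2 · u_1 = 0 (should be 0)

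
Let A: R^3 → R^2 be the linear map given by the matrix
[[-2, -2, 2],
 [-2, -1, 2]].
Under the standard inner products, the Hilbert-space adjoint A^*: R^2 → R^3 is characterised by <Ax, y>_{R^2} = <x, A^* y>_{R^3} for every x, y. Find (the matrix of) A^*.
A^* = A^T =
[[-2, -2],
 [-2, -1],
 [2, 2]]

For real matrices with standard dot products, the defining identity <Ax, y> = <x, A^* y> gives (Ax)^T y = x^T (A^*) y, i.e. x^T A^T y = x^T (A^*) y. Since this holds for all x, y, we must have A^* = A^T. Therefore
A^* =
[[-2, -2],
 [-2, -1],
 [2, 2]].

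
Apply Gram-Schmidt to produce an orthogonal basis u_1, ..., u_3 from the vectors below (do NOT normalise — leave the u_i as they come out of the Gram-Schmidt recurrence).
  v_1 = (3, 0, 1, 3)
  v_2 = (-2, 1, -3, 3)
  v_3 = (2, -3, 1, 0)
Orthogonal basis:
  u_1 = (3, 0, 1, 3)
  u_2 = (-2, 1, -3, 3)
  u_3 = (11/437, -59/23, -294/437, 87/437)

Apply the Gram-Schmidt recurrence
  u_1 = v_1
  u_i = v_i − Σ_{j<i} ((v_i · u_j) / (u_j · u_j)) · u_j.

Step by step this gives:
  u_1 = (3, 0, 1, 3)
  u_2 = (-2, 1, -3, 3)
  u_3 = (11/437, -59/23, -294/437, 87/437)

Orthogonality check:
  u_2 · u_1 = 0 (should be 0)
  u_3 · u_1 = 0 (should be 0)
  u_3 · u_2 = 0 (should be 0)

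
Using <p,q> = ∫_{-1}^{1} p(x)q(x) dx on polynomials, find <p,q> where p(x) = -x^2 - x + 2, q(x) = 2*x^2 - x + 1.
<p,q> = 88/15

Expand the product: p(x)·q(x) = -2*x^4 - x^3 + 4*x^2 - 3*x + 2.
∫_{-1}^{1} of each monomial x^k gives [2/(k+1) if k even, 0 if k odd]. Integrating term-by-term (or equivalently evaluating the antiderivative F(x) = -2*x^5/5 - x^4/4 + 4*x^3/3 - 3*x^2/2 + 2*x at the endpoints):
  F(1) − F(−1) = 71/60 − (-281/60) = 88/15.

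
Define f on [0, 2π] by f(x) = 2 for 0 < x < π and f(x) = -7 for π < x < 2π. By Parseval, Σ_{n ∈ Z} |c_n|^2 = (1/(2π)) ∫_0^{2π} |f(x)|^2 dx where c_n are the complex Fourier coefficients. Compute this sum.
Σ |c_n|^2 = 53/2

Parseval equates the L^2 energy of f (normalised by 1/(2π)) with the ℓ^2 sum of its Fourier coefficients: (1/(2π)) ∫_0^{2π} |f|^2 = Σ |c_n|^2.
Compute the left side: (1/(2π)) [∫_0^π 2^2 dx + ∫_π^{2π} (-7)^2 dx] = (1/(2π)) · (4π + 49π) = (4 + 49)/2 = 53/2.
So Σ_{n ∈ Z} |c_n|^2 = 53/2.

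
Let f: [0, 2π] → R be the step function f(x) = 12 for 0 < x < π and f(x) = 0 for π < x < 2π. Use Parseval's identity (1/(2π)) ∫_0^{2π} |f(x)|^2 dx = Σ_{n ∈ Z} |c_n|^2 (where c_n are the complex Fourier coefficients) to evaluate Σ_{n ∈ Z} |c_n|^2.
Σ |c_n|^2 = 72

Parseval equates the L^2 energy of f (normalised by 1/(2π)) with the ℓ^2 sum of its Fourier coefficients: (1/(2π)) ∫_0^{2π} |f|^2 = Σ |c_n|^2.
Compute the left side: (1/(2π)) [∫_0^π 12^2 dx + ∫_π^{2π} 0^2 dx] = (1/(2π)) · (144π + 0π) = (144 + 0)/2 = 72.
So Σ_{n ∈ Z} |c_n|^2 = 72.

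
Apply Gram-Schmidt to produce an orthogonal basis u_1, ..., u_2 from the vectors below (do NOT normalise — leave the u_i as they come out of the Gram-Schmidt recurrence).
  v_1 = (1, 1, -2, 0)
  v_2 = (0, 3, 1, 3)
Orthogonal basis:
  u_1 = (1, 1, -2, 0)
  u_2 = (-1/6, 17/6, 4/3, 3)

Apply the Gram-Schmidt recurrence
  u_1 = v_1
  u_i = v_i − Σ_{j<i} ((v_i · u_j) / (u_j · u_j)) · u_j.

Step by step this gives:
  u_1 = (1, 1, -2, 0)
  u_2 = (-1/6, 17/6, 4/3, 3)

Orthogonality check:
  u_2 · u_1 = 0 (should be 0)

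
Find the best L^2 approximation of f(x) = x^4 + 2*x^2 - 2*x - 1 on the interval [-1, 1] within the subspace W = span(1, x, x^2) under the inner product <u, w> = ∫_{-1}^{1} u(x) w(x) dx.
g(x) = 20*x^2/7 - 2*x - 38/35

The best approximation g ∈ W is the orthogonal projection of f onto W. Writing g = a_0 + a_1 x + a_2 x^2, the coefficients solve the normal equations G · a = b where
  G_{ij} = <φ_i, φ_j> and b_i = <f, φ_i>, with φ_0 = 1, φ_1 = x, φ_2 = x^2.
G =
  [2, 0, 2/3]
  [0, 2/3, 0]
  [2/3, 0, 2/5],
b = (-4/15, -4/3, 44/105).
Solving gives a_0 = -38/35, a_1 = -2, a_2 = 20/7, so
  g(x) = 20*x^2/7 - 2*x - 38/35.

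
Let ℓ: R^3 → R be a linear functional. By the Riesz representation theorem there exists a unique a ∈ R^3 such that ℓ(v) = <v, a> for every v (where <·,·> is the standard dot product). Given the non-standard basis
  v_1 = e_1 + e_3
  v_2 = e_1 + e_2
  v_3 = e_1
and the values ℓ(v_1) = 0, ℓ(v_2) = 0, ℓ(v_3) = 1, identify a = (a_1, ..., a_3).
a = (1, -1, -1)

Write a = (a_1, ..., a_3) in the standard basis. For each basis vector v_i, ℓ(v_i) = <v_i, a> is a linear equation in the a_j's. Collect the n equations into a matrix system V a = ℓ, where row i of V is v_i (expressed in the standard basis). Since V is invertible (lower-triangular with 1s on the diagonal, up to permutation), solve by back-substitution:
  V =
[[1, 0, 1],
 [1, 1, 0],
 [1, 0, 0]]
  V a = (0, 0, 1)
Solving gives a = (1, -1, -1).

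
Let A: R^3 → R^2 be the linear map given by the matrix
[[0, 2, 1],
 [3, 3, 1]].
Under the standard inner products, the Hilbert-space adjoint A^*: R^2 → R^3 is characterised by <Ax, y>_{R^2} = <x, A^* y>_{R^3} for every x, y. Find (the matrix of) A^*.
A^* = A^T =
[[0, 3],
 [2, 3],
 [1, 1]]

For real matrices with standard dot products, the defining identity <Ax, y> = <x, A^* y> gives (Ax)^T y = x^T (A^*) y, i.e. x^T A^T y = x^T (A^*) y. Since this holds for all x, y, we must have A^* = A^T. Therefore
A^* =
[[0, 3],
 [2, 3],
 [1, 1]].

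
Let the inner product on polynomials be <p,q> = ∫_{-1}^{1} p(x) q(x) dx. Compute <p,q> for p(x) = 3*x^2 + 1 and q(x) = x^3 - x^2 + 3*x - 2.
<p,q> = -148/15

Expand the product: p(x)·q(x) = 3*x^5 - 3*x^4 + 10*x^3 - 7*x^2 + 3*x - 2.
∫_{-1}^{1} of each monomial x^k gives [2/(k+1) if k even, 0 if k odd]. Integrating term-by-term (or equivalently evaluating the antiderivative F(x) = x^6/2 - 3*x^5/5 + 5*x^4/2 - 7*x^3/3 + 3*x^2/2 - 2*x at the endpoints):
  F(1) − F(−1) = -13/30 − (283/30) = -148/15.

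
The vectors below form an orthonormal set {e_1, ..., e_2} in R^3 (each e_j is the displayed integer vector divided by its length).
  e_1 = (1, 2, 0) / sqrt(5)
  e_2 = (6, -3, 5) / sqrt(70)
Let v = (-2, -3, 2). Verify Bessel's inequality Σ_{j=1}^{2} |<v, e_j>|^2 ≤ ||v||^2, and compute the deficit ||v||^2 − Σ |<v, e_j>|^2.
Σ |<v, e_j>|^2 = 27/2; ||v||^2 = 17; deficit = 7/2

Write each e_j = u_j / sqrt(<u_j, u_j>) where u_j is the displayed integer vector. Then <v, e_j> = <v, u_j> / sqrt(<u_j, u_j>), so |<v, e_j>|^2 = <v, u_j>^2 / <u_j, u_j>.
Coefficients: <v, e_1> = -8/sqrt(5), <v, e_2> = 7/sqrt(70).
Square and sum: Σ |<v, e_j>|^2 = 27/2.
Compute ||v||^2 = v·v = 17.
Deficit = 17 − 27/2 = 7/2 ≥ 0, confirming Bessel's inequality. (The deficit equals ||v − Σ <v,e_j> e_j||^2, the squared distance from v to span{e_j}.)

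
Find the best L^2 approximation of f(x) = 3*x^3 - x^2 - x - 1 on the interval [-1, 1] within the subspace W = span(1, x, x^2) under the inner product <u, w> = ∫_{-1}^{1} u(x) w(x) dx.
g(x) = -x^2 + 4*x/5 - 1

The best approximation g ∈ W is the orthogonal projection of f onto W. Writing g = a_0 + a_1 x + a_2 x^2, the coefficients solve the normal equations G · a = b where
  G_{ij} = <φ_i, φ_j> and b_i = <f, φ_i>, with φ_0 = 1, φ_1 = x, φ_2 = x^2.
G =
  [2, 0, 2/3]
  [0, 2/3, 0]
  [2/3, 0, 2/5],
b = (-8/3, 8/15, -16/15).
Solving gives a_0 = -1, a_1 = 4/5, a_2 = -1, so
  g(x) = -x^2 + 4*x/5 - 1.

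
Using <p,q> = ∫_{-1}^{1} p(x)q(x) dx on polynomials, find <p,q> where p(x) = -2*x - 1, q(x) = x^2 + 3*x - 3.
<p,q> = 4/3

Expand the product: p(x)·q(x) = -2*x^3 - 7*x^2 + 3*x + 3.
∫_{-1}^{1} of each monomial x^k gives [2/(k+1) if k even, 0 if k odd]. Integrating term-by-term (or equivalently evaluating the antiderivative F(x) = -x^4/2 - 7*x^3/3 + 3*x^2/2 + 3*x at the endpoints):
  F(1) − F(−1) = 5/3 − (1/3) = 4/3.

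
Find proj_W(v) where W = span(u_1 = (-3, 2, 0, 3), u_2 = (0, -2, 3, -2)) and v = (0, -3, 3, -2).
proj_W(v) = (21/137, -312/137, 447/137, -319/137)

Set up U = [u_1 | ... | u_2] ∈ R^(4×2). The projector onto W = col(U) is P = U (U^T U)^(-1) U^T.
Compute U^T U =
  [22, -10]
  [-10, 17],
and U^T v = (-12, 19).
Solve U^T U · c = U^T v for the coefficients: c = (-7/137, 149/137). The projection is proj_W(v) = U c.
Check: (v - proj_W(v)) · u_1 = 0  (should be 0).
Check: (v - proj_W(v)) · u_2 = 0  (should be 0).
Result: proj_W(v) = (21/137, -312/137, 447/137, -319/137).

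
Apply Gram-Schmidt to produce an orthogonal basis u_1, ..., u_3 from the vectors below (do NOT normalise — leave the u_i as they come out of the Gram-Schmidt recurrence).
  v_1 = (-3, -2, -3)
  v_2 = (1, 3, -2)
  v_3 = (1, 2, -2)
Orthogonal basis:
  u_1 = (-3, -2, -3)
  u_2 = (13/22, 30/11, -53/22)
  u_3 = (9/23, -81/299, -63/299)

Apply the Gram-Schmidt recurrence
  u_1 = v_1
  u_i = v_i − Σ_{j<i} ((v_i · u_j) / (u_j · u_j)) · u_j.

Step by step this gives:
  u_1 = (-3, -2, -3)
  u_2 = (13/22, 30/11, -53/22)
  u_3 = (9/23, -81/299, -63/299)

Orthogonality check:
  u_2 · u_1 = 0 (should be 0)
  u_3 · u_1 = 0 (should be 0)
  u_3 · u_2 = 0 (should be 0)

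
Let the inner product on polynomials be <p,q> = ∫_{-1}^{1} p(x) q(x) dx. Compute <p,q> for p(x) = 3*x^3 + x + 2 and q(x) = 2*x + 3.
<p,q> = 236/15

Expand the product: p(x)·q(x) = 6*x^4 + 9*x^3 + 2*x^2 + 7*x + 6.
∫_{-1}^{1} of each monomial x^k gives [2/(k+1) if k even, 0 if k odd]. Integrating term-by-term (or equivalently evaluating the antiderivative F(x) = 6*x^5/5 + 9*x^4/4 + 2*x^3/3 + 7*x^2/2 + 6*x at the endpoints):
  F(1) − F(−1) = 817/60 − (-127/60) = 236/15.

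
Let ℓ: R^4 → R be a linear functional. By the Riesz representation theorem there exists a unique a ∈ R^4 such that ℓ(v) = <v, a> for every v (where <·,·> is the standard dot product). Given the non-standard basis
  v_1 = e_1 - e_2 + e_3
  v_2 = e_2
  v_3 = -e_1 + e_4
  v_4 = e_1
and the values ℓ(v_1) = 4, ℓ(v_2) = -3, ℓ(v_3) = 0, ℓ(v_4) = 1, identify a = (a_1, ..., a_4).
a = (1, -3, 0, 1)

Write a = (a_1, ..., a_4) in the standard basis. For each basis vector v_i, ℓ(v_i) = <v_i, a> is a linear equation in the a_j's. Collect the n equations into a matrix system V a = ℓ, where row i of V is v_i (expressed in the standard basis). Since V is invertible (lower-triangular with 1s on the diagonal, up to permutation), solve by back-substitution:
  V =
[[1, -1, 1, 0],
 [0, 1, 0, 0],
 [-1, 0, 0, 1],
 [1, 0, 0, 0]]
  V a = (4, -3, 0, 1)
Solving gives a = (1, -3, 0, 1).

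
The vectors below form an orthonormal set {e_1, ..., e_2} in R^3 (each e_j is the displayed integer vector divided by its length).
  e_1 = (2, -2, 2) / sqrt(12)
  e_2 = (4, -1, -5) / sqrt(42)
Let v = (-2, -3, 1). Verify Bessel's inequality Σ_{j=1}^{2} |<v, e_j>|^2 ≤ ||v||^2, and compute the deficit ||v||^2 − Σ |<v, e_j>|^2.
Σ |<v, e_j>|^2 = 26/7; ||v||^2 = 14; deficit = 72/7

Write each e_j = u_j / sqrt(<u_j, u_j>) where u_j is the displayed integer vector. Then <v, e_j> = <v, u_j> / sqrt(<u_j, u_j>), so |<v, e_j>|^2 = <v, u_j>^2 / <u_j, u_j>.
Coefficients: <v, e_1> = 4/sqrt(12), <v, e_2> = -10/sqrt(42).
Square and sum: Σ |<v, e_j>|^2 = 26/7.
Compute ||v||^2 = v·v = 14.
Deficit = 14 − 26/7 = 72/7 ≥ 0, confirming Bessel's inequality. (The deficit equals ||v − Σ <v,e_j> e_j||^2, the squared distance from v to span{e_j}.)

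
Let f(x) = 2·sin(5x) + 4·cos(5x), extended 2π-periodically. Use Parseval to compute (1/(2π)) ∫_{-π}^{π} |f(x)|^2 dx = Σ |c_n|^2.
Σ |c_n|^2 = 10

Expand |f|^2 and use orthogonality of {sin(nx), cos(mx)} on [-π, π]:
  ∫_{-π}^{π} sin(nx)^2 dx = π, ∫ cos(mx)^2 dx = π, and cross terms integrate to 0.
So ∫_{-π}^{π} f(x)^2 dx = 2^2 · π + 4^2 · π = (4 + 16)π.
Divide by 2π: (4 + 16)/2 = 10.
By Parseval, this equals Σ |c_n|^2.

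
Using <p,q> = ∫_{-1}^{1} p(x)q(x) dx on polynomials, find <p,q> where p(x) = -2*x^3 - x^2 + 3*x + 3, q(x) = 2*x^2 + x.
<p,q> = 22/5

Expand the product: p(x)·q(x) = -4*x^5 - 4*x^4 + 5*x^3 + 9*x^2 + 3*x.
∫_{-1}^{1} of each monomial x^k gives [2/(k+1) if k even, 0 if k odd]. Integrating term-by-term (or equivalently evaluating the antiderivative F(x) = -2*x^6/3 - 4*x^5/5 + 5*x^4/4 + 3*x^3 + 3*x^2/2 at the endpoints):
  F(1) − F(−1) = 257/60 − (-7/60) = 22/5.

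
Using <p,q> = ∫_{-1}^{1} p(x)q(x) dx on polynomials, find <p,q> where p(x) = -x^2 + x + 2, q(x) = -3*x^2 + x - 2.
<p,q> = -44/5

Expand the product: p(x)·q(x) = 3*x^4 - 4*x^3 - 3*x^2 - 4.
∫_{-1}^{1} of each monomial x^k gives [2/(k+1) if k even, 0 if k odd]. Integrating term-by-term (or equivalently evaluating the antiderivative F(x) = 3*x^5/5 - x^4 - x^3 - 4*x at the endpoints):
  F(1) − F(−1) = -27/5 − (17/5) = -44/5.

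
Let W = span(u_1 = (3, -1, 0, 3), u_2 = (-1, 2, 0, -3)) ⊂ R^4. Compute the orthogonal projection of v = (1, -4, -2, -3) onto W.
proj_W(v) = (-4/5, -2/5, 0, 0)

Set up U = [u_1 | ... | u_2] ∈ R^(4×2). The projector onto W = col(U) is P = U (U^T U)^(-1) U^T.
Compute U^T U =
  [19, -14]
  [-14, 14],
and U^T v = (-2, 0).
Solve U^T U · c = U^T v for the coefficients: c = (-2/5, -2/5). The projection is proj_W(v) = U c.
Check: (v - proj_W(v)) · u_1 = 0  (should be 0).
Check: (v - proj_W(v)) · u_2 = 0  (should be 0).
Result: proj_W(v) = (-4/5, -2/5, 0, 0).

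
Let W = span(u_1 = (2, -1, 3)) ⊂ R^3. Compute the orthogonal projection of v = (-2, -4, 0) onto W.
proj_W(v) = (0, 0, 0)

Set up U = [u_1 | ... | u_1] ∈ R^(3×1). The projector onto W = col(U) is P = U (U^T U)^(-1) U^T.
Compute U^T U =
  [14],
and U^T v = (0).
Solve U^T U · c = U^T v for the coefficients: c = (0). The projection is proj_W(v) = U c.
Check: (v - proj_W(v)) · u_1 = 0  (should be 0).
Result: proj_W(v) = (0, 0, 0).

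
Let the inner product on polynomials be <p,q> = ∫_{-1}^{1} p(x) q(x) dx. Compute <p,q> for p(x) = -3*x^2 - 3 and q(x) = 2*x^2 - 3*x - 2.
<p,q> = 48/5

Expand the product: p(x)·q(x) = -6*x^4 + 9*x^3 + 9*x + 6.
∫_{-1}^{1} of each monomial x^k gives [2/(k+1) if k even, 0 if k odd]. Integrating term-by-term (or equivalently evaluating the antiderivative F(x) = -6*x^5/5 + 9*x^4/4 + 9*x^2/2 + 6*x at the endpoints):
  F(1) − F(−1) = 231/20 − (39/20) = 48/5.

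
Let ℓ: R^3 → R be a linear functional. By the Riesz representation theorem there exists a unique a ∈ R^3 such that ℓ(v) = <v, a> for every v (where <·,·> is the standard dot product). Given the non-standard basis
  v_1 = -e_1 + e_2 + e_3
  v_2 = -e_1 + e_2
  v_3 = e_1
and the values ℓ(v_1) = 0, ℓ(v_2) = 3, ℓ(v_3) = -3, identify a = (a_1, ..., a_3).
a = (-3, 0, -3)

Write a = (a_1, ..., a_3) in the standard basis. For each basis vector v_i, ℓ(v_i) = <v_i, a> is a linear equation in the a_j's. Collect the n equations into a matrix system V a = ℓ, where row i of V is v_i (expressed in the standard basis). Since V is invertible (lower-triangular with 1s on the diagonal, up to permutation), solve by back-substitution:
  V =
[[-1, 1, 1],
 [-1, 1, 0],
 [1, 0, 0]]
  V a = (0, 3, -3)
Solving gives a = (-3, 0, -3).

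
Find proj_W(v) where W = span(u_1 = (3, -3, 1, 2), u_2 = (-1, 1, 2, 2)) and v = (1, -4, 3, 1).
proj_W(v) = (531/230, -531/230, 169/115, 269/115)

Set up U = [u_1 | ... | u_2] ∈ R^(4×2). The projector onto W = col(U) is P = U (U^T U)^(-1) U^T.
Compute U^T U =
  [23, 0]
  [0, 10],
and U^T v = (20, 3).
Solve U^T U · c = U^T v for the coefficients: c = (20/23, 3/10). The projection is proj_W(v) = U c.
Check: (v - proj_W(v)) · u_1 = 0  (should be 0).
Check: (v - proj_W(v)) · u_2 = 0  (should be 0).
Result: proj_W(v) = (531/230, -531/230, 169/115, 269/115).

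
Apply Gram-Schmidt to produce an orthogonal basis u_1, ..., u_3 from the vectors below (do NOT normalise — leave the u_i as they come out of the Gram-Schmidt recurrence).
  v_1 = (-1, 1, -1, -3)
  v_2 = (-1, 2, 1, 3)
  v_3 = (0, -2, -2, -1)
Orthogonal basis:
  u_1 = (-1, 1, -1, -3)
  u_2 = (-19/12, 31/12, 5/12, 5/4)
  u_3 = (-105/131, -70/131, -193/131, 76/131)

Apply the Gram-Schmidt recurrence
  u_1 = v_1
  u_i = v_i − Σ_{j<i} ((v_i · u_j) / (u_j · u_j)) · u_j.

Step by step this gives:
  u_1 = (-1, 1, -1, -3)
  u_2 = (-19/12, 31/12, 5/12, 5/4)
  u_3 = (-105/131, -70/131, -193/131, 76/131)

Orthogonality check:
  u_2 · u_1 = 0 (should be 0)
  u_3 · u_1 = 0 (should be 0)
  u_3 · u_2 = 0 (should be 0)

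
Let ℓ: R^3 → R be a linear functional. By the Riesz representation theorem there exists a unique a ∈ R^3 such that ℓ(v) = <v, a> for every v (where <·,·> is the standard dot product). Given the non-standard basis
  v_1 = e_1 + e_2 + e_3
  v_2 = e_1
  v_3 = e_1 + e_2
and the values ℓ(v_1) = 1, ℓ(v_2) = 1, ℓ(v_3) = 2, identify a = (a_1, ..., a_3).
a = (1, 1, -1)

Write a = (a_1, ..., a_3) in the standard basis. For each basis vector v_i, ℓ(v_i) = <v_i, a> is a linear equation in the a_j's. Collect the n equations into a matrix system V a = ℓ, where row i of V is v_i (expressed in the standard basis). Since V is invertible (lower-triangular with 1s on the diagonal, up to permutation), solve by back-substitution:
  V =
[[1, 1, 1],
 [1, 0, 0],
 [1, 1, 0]]
  V a = (1, 1, 2)
Solving gives a = (1, 1, -1).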